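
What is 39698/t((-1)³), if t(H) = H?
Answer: -39698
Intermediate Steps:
39698/t((-1)³) = 39698/((-1)³) = 39698/(-1) = 39698*(-1) = -39698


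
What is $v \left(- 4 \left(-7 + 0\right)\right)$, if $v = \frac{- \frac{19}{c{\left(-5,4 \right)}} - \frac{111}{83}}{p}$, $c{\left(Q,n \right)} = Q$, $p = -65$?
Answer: $- \frac{28616}{26975} \approx -1.0608$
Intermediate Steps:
$v = - \frac{1022}{26975}$ ($v = \frac{- \frac{19}{-5} - \frac{111}{83}}{-65} = \left(\left(-19\right) \left(- \frac{1}{5}\right) - \frac{111}{83}\right) \left(- \frac{1}{65}\right) = \left(\frac{19}{5} - \frac{111}{83}\right) \left(- \frac{1}{65}\right) = \frac{1022}{415} \left(- \frac{1}{65}\right) = - \frac{1022}{26975} \approx -0.037887$)
$v \left(- 4 \left(-7 + 0\right)\right) = - \frac{1022 \left(- 4 \left(-7 + 0\right)\right)}{26975} = - \frac{1022 \left(\left(-4\right) \left(-7\right)\right)}{26975} = \left(- \frac{1022}{26975}\right) 28 = - \frac{28616}{26975}$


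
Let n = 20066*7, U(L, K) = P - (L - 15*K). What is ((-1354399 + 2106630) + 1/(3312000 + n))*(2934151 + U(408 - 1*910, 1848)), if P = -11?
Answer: 295899965387030451/132787 ≈ 2.2284e+12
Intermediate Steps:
U(L, K) = -11 - L + 15*K (U(L, K) = -11 - (L - 15*K) = -11 + (-L + 15*K) = -11 - L + 15*K)
n = 140462
((-1354399 + 2106630) + 1/(3312000 + n))*(2934151 + U(408 - 1*910, 1848)) = ((-1354399 + 2106630) + 1/(3312000 + 140462))*(2934151 + (-11 - (408 - 1*910) + 15*1848)) = (752231 + 1/3452462)*(2934151 + (-11 - (408 - 910) + 27720)) = (752231 + 1/3452462)*(2934151 + (-11 - 1*(-502) + 27720)) = 2597048942723*(2934151 + (-11 + 502 + 27720))/3452462 = 2597048942723*(2934151 + 28211)/3452462 = (2597048942723/3452462)*2962362 = 295899965387030451/132787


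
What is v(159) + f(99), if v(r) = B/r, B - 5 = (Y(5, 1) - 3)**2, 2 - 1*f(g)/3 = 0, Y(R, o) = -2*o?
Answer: 328/53 ≈ 6.1887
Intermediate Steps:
f(g) = 6 (f(g) = 6 - 3*0 = 6 + 0 = 6)
B = 30 (B = 5 + (-2*1 - 3)**2 = 5 + (-2 - 3)**2 = 5 + (-5)**2 = 5 + 25 = 30)
v(r) = 30/r
v(159) + f(99) = 30/159 + 6 = 30*(1/159) + 6 = 10/53 + 6 = 328/53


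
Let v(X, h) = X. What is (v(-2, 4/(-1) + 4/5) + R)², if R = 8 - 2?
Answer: 16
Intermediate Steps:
R = 6
(v(-2, 4/(-1) + 4/5) + R)² = (-2 + 6)² = 4² = 16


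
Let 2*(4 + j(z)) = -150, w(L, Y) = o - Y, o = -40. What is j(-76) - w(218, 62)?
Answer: 23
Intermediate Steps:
w(L, Y) = -40 - Y
j(z) = -79 (j(z) = -4 + (1/2)*(-150) = -4 - 75 = -79)
j(-76) - w(218, 62) = -79 - (-40 - 1*62) = -79 - (-40 - 62) = -79 - 1*(-102) = -79 + 102 = 23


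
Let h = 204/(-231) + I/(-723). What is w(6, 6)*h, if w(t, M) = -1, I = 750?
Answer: 35638/18557 ≈ 1.9205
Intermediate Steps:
h = -35638/18557 (h = 204/(-231) + 750/(-723) = 204*(-1/231) + 750*(-1/723) = -68/77 - 250/241 = -35638/18557 ≈ -1.9205)
w(6, 6)*h = -1*(-35638/18557) = 35638/18557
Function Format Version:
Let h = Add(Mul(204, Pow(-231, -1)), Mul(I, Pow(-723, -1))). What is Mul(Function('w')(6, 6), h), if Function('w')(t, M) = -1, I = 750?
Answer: Rational(35638, 18557) ≈ 1.9205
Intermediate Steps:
h = Rational(-35638, 18557) (h = Add(Mul(204, Pow(-231, -1)), Mul(750, Pow(-723, -1))) = Add(Mul(204, Rational(-1, 231)), Mul(750, Rational(-1, 723))) = Add(Rational(-68, 77), Rational(-250, 241)) = Rational(-35638, 18557) ≈ -1.9205)
Mul(Function('w')(6, 6), h) = Mul(-1, Rational(-35638, 18557)) = Rational(35638, 18557)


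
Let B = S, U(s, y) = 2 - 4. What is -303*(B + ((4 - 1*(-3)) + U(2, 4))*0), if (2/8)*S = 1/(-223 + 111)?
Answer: 303/28 ≈ 10.821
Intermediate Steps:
S = -1/28 (S = 4/(-223 + 111) = 4/(-112) = 4*(-1/112) = -1/28 ≈ -0.035714)
U(s, y) = -2
B = -1/28 ≈ -0.035714
-303*(B + ((4 - 1*(-3)) + U(2, 4))*0) = -303*(-1/28 + ((4 - 1*(-3)) - 2)*0) = -303*(-1/28 + ((4 + 3) - 2)*0) = -303*(-1/28 + (7 - 2)*0) = -303*(-1/28 + 5*0) = -303*(-1/28 + 0) = -303*(-1/28) = 303/28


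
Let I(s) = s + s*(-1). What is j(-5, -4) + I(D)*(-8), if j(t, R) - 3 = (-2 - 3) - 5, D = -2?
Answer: -7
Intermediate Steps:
j(t, R) = -7 (j(t, R) = 3 + ((-2 - 3) - 5) = 3 + (-5 - 5) = 3 - 10 = -7)
I(s) = 0 (I(s) = s - s = 0)
j(-5, -4) + I(D)*(-8) = -7 + 0*(-8) = -7 + 0 = -7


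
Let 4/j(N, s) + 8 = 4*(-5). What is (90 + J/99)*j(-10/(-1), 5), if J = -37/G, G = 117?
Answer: -148919/11583 ≈ -12.857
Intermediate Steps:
J = -37/117 ≈ -0.31624
j(N, s) = -⅐ (j(N, s) = 4/(-8 + 4*(-5)) = 4/(-8 - 20) = 4/(-28) = 4*(-1/28) = -⅐)
(90 + J/99)*j(-10/(-1), 5) = (90 - 37/117/99)*(-⅐) = (90 - 37/117*1/99)*(-⅐) = (90 - 37/11583)*(-⅐) = (1042433/11583)*(-⅐) = -148919/11583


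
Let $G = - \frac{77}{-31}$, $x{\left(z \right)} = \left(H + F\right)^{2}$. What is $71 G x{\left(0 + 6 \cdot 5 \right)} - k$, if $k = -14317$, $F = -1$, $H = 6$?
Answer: $\frac{580502}{31} \approx 18726.0$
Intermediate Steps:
$x{\left(z \right)} = 25$ ($x{\left(z \right)} = \left(6 - 1\right)^{2} = 5^{2} = 25$)
$G = \frac{77}{31}$ ($G = \left(-77\right) \left(- \frac{1}{31}\right) = \frac{77}{31} \approx 2.4839$)
$71 G x{\left(0 + 6 \cdot 5 \right)} - k = 71 \cdot \frac{77}{31} \cdot 25 - -14317 = \frac{5467}{31} \cdot 25 + 14317 = \frac{136675}{31} + 14317 = \frac{580502}{31}$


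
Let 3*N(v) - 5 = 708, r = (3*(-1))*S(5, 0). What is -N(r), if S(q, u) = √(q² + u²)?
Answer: -713/3 ≈ -237.67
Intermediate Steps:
r = -15 (r = (3*(-1))*√(5² + 0²) = -3*√(25 + 0) = -3*√25 = -3*5 = -15)
N(v) = 713/3 (N(v) = 5/3 + (⅓)*708 = 5/3 + 236 = 713/3)
-N(r) = -1*713/3 = -713/3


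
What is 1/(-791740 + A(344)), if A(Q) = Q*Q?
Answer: -1/673404 ≈ -1.4850e-6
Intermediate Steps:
A(Q) = Q²
1/(-791740 + A(344)) = 1/(-791740 + 344²) = 1/(-791740 + 118336) = 1/(-673404) = -1/673404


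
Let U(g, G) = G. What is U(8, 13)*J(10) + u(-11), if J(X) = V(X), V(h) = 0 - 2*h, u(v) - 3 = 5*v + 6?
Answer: -306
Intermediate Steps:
u(v) = 9 + 5*v (u(v) = 3 + (5*v + 6) = 3 + (6 + 5*v) = 9 + 5*v)
V(h) = -2*h
J(X) = -2*X
U(8, 13)*J(10) + u(-11) = 13*(-2*10) + (9 + 5*(-11)) = 13*(-20) + (9 - 55) = -260 - 46 = -306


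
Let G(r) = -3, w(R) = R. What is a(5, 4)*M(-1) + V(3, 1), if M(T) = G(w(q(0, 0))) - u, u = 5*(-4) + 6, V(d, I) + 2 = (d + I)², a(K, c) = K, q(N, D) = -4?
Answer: 69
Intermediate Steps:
V(d, I) = -2 + (I + d)² (V(d, I) = -2 + (d + I)² = -2 + (I + d)²)
u = -14 (u = -20 + 6 = -14)
M(T) = 11 (M(T) = -3 - 1*(-14) = -3 + 14 = 11)
a(5, 4)*M(-1) + V(3, 1) = 5*11 + (-2 + (1 + 3)²) = 55 + (-2 + 4²) = 55 + (-2 + 16) = 55 + 14 = 69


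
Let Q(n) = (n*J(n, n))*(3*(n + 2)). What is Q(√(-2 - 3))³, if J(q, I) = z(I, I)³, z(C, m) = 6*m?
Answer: -93533616000000 + 29760696000000*I*√5 ≈ -9.3534e+13 + 6.6547e+13*I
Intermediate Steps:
J(q, I) = 216*I³ (J(q, I) = (6*I)³ = 216*I³)
Q(n) = 216*n⁴*(6 + 3*n) (Q(n) = (n*(216*n³))*(3*(n + 2)) = (216*n⁴)*(3*(2 + n)) = (216*n⁴)*(6 + 3*n) = 216*n⁴*(6 + 3*n))
Q(√(-2 - 3))³ = (648*(√(-2 - 3))⁴*(2 + √(-2 - 3)))³ = (648*(√(-5))⁴*(2 + √(-5)))³ = (648*(I*√5)⁴*(2 + I*√5))³ = (648*25*(2 + I*√5))³ = (32400 + 16200*I*√5)³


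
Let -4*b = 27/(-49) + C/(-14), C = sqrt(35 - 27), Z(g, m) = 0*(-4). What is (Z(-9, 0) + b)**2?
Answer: 827/38416 + 27*sqrt(2)/2744 ≈ 0.035443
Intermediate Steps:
Z(g, m) = 0
C = 2*sqrt(2) (C = sqrt(8) = 2*sqrt(2) ≈ 2.8284)
b = 27/196 + sqrt(2)/28 (b = -(27/(-49) + (2*sqrt(2))/(-14))/4 = -(27*(-1/49) + (2*sqrt(2))*(-1/14))/4 = -(-27/49 - sqrt(2)/7)/4 = 27/196 + sqrt(2)/28 ≈ 0.18826)
(Z(-9, 0) + b)**2 = (0 + (27/196 + sqrt(2)/28))**2 = (27/196 + sqrt(2)/28)**2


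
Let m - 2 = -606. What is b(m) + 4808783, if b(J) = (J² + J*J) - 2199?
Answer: 5536216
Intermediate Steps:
m = -604 (m = 2 - 606 = -604)
b(J) = -2199 + 2*J² (b(J) = (J² + J²) - 2199 = 2*J² - 2199 = -2199 + 2*J²)
b(m) + 4808783 = (-2199 + 2*(-604)²) + 4808783 = (-2199 + 2*364816) + 4808783 = (-2199 + 729632) + 4808783 = 727433 + 4808783 = 5536216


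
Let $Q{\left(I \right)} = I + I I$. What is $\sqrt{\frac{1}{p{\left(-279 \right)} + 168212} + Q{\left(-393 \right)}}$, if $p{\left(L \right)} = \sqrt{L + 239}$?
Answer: $\frac{\sqrt{2} \sqrt{\frac{25914067873 + 308112 i \sqrt{10}}{84106 + i \sqrt{10}}}}{2} \approx 392.5 - 2.8501 \cdot 10^{-13} i$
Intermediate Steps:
$p{\left(L \right)} = \sqrt{239 + L}$
$Q{\left(I \right)} = I + I^{2}$
$\sqrt{\frac{1}{p{\left(-279 \right)} + 168212} + Q{\left(-393 \right)}} = \sqrt{\frac{1}{\sqrt{239 - 279} + 168212} - 393 \left(1 - 393\right)} = \sqrt{\frac{1}{\sqrt{-40} + 168212} - -154056} = \sqrt{\frac{1}{2 i \sqrt{10} + 168212} + 154056} = \sqrt{\frac{1}{168212 + 2 i \sqrt{10}} + 154056} = \sqrt{154056 + \frac{1}{168212 + 2 i \sqrt{10}}}$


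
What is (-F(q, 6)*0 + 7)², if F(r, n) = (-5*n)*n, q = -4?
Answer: 49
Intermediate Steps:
F(r, n) = -5*n²
(-F(q, 6)*0 + 7)² = (-(-5)*6²*0 + 7)² = (-(-5)*36*0 + 7)² = (-1*(-180)*0 + 7)² = (180*0 + 7)² = (0 + 7)² = 7² = 49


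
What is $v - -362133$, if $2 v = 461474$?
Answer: $592870$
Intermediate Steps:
$v = 230737$ ($v = \frac{1}{2} \cdot 461474 = 230737$)
$v - -362133 = 230737 - -362133 = 230737 + 362133 = 592870$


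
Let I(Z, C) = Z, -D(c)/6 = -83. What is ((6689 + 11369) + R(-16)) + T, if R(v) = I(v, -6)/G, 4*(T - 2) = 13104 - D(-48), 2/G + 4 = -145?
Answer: 44807/2 ≈ 22404.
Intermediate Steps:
D(c) = 498 (D(c) = -6*(-83) = 498)
G = -2/149 (G = 2/(-4 - 145) = 2/(-149) = 2*(-1/149) = -2/149 ≈ -0.013423)
T = 6307/2 (T = 2 + (13104 - 1*498)/4 = 2 + (13104 - 498)/4 = 2 + (¼)*12606 = 2 + 6303/2 = 6307/2 ≈ 3153.5)
R(v) = -149*v/2 (R(v) = v/(-2/149) = v*(-149/2) = -149*v/2)
((6689 + 11369) + R(-16)) + T = ((6689 + 11369) - 149/2*(-16)) + 6307/2 = (18058 + 1192) + 6307/2 = 19250 + 6307/2 = 44807/2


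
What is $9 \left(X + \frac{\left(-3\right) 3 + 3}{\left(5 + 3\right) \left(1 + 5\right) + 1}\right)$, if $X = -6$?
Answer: $- \frac{2700}{49} \approx -55.102$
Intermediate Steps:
$9 \left(X + \frac{\left(-3\right) 3 + 3}{\left(5 + 3\right) \left(1 + 5\right) + 1}\right) = 9 \left(-6 + \frac{\left(-3\right) 3 + 3}{\left(5 + 3\right) \left(1 + 5\right) + 1}\right) = 9 \left(-6 + \frac{-9 + 3}{8 \cdot 6 + 1}\right) = 9 \left(-6 - \frac{6}{48 + 1}\right) = 9 \left(-6 - \frac{6}{49}\right) = 9 \left(- \frac{300}{49}\right) = - \frac{2700}{49}$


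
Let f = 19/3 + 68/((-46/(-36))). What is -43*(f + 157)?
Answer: -642506/69 ≈ -9311.7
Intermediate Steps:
f = 4109/69 (f = 19*(⅓) + 68/((-46*(-1/36))) = 19/3 + 68/(23/18) = 19/3 + 68*(18/23) = 19/3 + 1224/23 = 4109/69 ≈ 59.551)
-43*(f + 157) = -43*(4109/69 + 157) = -43*14942/69 = -642506/69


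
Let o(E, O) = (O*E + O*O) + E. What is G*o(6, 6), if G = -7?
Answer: -546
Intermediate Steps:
o(E, O) = E + O² + E*O (o(E, O) = (E*O + O²) + E = (O² + E*O) + E = E + O² + E*O)
G*o(6, 6) = -7*(6 + 6² + 6*6) = -7*(6 + 36 + 36) = -7*78 = -546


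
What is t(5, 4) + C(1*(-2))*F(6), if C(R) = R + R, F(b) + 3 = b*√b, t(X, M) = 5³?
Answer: 137 - 24*√6 ≈ 78.212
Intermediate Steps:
t(X, M) = 125
F(b) = -3 + b^(3/2) (F(b) = -3 + b*√b = -3 + b^(3/2))
C(R) = 2*R
t(5, 4) + C(1*(-2))*F(6) = 125 + (2*(1*(-2)))*(-3 + 6^(3/2)) = 125 + (2*(-2))*(-3 + 6*√6) = 125 - 4*(-3 + 6*√6) = 125 + (12 - 24*√6) = 137 - 24*√6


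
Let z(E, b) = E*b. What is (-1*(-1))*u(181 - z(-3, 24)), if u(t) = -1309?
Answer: -1309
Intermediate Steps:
(-1*(-1))*u(181 - z(-3, 24)) = -1*(-1)*(-1309) = 1*(-1309) = -1309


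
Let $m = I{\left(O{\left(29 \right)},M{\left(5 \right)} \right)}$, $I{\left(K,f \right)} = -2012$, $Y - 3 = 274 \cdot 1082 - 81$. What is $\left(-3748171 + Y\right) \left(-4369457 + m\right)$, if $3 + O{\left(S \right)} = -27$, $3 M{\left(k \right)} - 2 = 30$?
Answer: $15089353636289$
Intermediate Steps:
$M{\left(k \right)} = \frac{32}{3}$ ($M{\left(k \right)} = \frac{2}{3} + \frac{1}{3} \cdot 30 = \frac{2}{3} + 10 = \frac{32}{3}$)
$Y = 296390$ ($Y = 3 + \left(274 \cdot 1082 - 81\right) = 3 + \left(296468 - 81\right) = 3 + 296387 = 296390$)
$O{\left(S \right)} = -30$ ($O{\left(S \right)} = -3 - 27 = -30$)
$m = -2012$
$\left(-3748171 + Y\right) \left(-4369457 + m\right) = \left(-3748171 + 296390\right) \left(-4369457 - 2012\right) = \left(-3451781\right) \left(-4371469\right) = 15089353636289$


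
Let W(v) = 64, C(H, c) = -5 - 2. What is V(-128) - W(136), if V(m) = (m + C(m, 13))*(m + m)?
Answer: 34496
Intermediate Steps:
C(H, c) = -7
V(m) = 2*m*(-7 + m) (V(m) = (m - 7)*(m + m) = (-7 + m)*(2*m) = 2*m*(-7 + m))
V(-128) - W(136) = 2*(-128)*(-7 - 128) - 1*64 = 2*(-128)*(-135) - 64 = 34560 - 64 = 34496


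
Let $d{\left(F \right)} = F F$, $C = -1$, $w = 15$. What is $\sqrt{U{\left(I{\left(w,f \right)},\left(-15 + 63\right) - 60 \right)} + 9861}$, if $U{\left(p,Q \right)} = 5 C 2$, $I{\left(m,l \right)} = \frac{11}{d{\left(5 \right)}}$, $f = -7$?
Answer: $\sqrt{9851} \approx 99.252$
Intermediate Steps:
$d{\left(F \right)} = F^{2}$
$I{\left(m,l \right)} = \frac{11}{25}$ ($I{\left(m,l \right)} = \frac{11}{5^{2}} = \frac{11}{25}$)
$U{\left(p,Q \right)} = -10$ ($U{\left(p,Q \right)} = 5 \left(-1\right) 2 = \left(-5\right) 2 = -10$)
$\sqrt{U{\left(I{\left(w,f \right)},\left(-15 + 63\right) - 60 \right)} + 9861} = \sqrt{-10 + 9861} = \sqrt{9851}$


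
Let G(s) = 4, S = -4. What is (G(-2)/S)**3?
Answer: -1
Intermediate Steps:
(G(-2)/S)**3 = (4/(-4))**3 = (4*(-1/4))**3 = (-1)**3 = -1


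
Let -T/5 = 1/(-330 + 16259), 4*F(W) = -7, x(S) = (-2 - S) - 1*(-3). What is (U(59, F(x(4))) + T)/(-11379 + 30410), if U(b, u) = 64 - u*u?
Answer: 15530695/4850316784 ≈ 0.0032020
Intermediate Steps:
x(S) = 1 - S (x(S) = (-2 - S) + 3 = 1 - S)
F(W) = -7/4 (F(W) = (¼)*(-7) = -7/4)
U(b, u) = 64 - u²
T = -5/15929 (T = -5/(-330 + 16259) = -5/15929 ≈ -0.00031389)
(U(59, F(x(4))) + T)/(-11379 + 30410) = ((64 - (-7/4)²) - 5/15929)/(-11379 + 30410) = ((64 - 1*49/16) - 5/15929)/19031 = ((64 - 49/16) - 5/15929)*(1/19031) = (975/16 - 5/15929)*(1/19031) = (15530695/254864)*(1/19031) = 15530695/4850316784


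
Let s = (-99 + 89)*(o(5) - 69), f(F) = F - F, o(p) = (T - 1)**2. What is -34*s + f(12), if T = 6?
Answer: -14960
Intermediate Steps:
o(p) = 25 (o(p) = (6 - 1)**2 = 5**2 = 25)
f(F) = 0
s = 440 (s = (-99 + 89)*(25 - 69) = -10*(-44) = 440)
-34*s + f(12) = -34*440 + 0 = -14960 + 0 = -14960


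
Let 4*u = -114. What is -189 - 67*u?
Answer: 3441/2 ≈ 1720.5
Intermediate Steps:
u = -57/2 (u = (¼)*(-114) = -57/2 ≈ -28.500)
-189 - 67*u = -189 - 67*(-57/2) = -189 + 3819/2 = 3441/2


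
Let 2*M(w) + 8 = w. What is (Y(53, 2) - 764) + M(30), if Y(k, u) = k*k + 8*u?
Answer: 2072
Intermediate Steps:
Y(k, u) = k**2 + 8*u
M(w) = -4 + w/2
(Y(53, 2) - 764) + M(30) = ((53**2 + 8*2) - 764) + (-4 + (1/2)*30) = ((2809 + 16) - 764) + (-4 + 15) = (2825 - 764) + 11 = 2061 + 11 = 2072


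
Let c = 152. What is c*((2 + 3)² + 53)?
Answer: 11856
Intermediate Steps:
c*((2 + 3)² + 53) = 152*((2 + 3)² + 53) = 152*(5² + 53) = 152*(25 + 53) = 152*78 = 11856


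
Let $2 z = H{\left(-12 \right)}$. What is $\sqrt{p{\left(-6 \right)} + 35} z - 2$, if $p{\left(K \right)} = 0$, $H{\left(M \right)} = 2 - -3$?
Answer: $-2 + \frac{5 \sqrt{35}}{2} \approx 12.79$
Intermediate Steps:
$H{\left(M \right)} = 5$ ($H{\left(M \right)} = 2 + 3 = 5$)
$z = \frac{5}{2}$ ($z = \frac{1}{2} \cdot 5 = \frac{5}{2} \approx 2.5$)
$\sqrt{p{\left(-6 \right)} + 35} z - 2 = \sqrt{0 + 35} \cdot \frac{5}{2} - 2 = \sqrt{35} \cdot \frac{5}{2} - 2 = \frac{5 \sqrt{35}}{2} - 2 = -2 + \frac{5 \sqrt{35}}{2}$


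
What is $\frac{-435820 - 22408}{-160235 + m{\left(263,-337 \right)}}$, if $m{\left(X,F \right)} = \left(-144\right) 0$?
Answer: $\frac{458228}{160235} \approx 2.8597$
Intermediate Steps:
$m{\left(X,F \right)} = 0$
$\frac{-435820 - 22408}{-160235 + m{\left(263,-337 \right)}} = \frac{-435820 - 22408}{-160235 + 0} = - \frac{458228}{-160235} = \left(-458228\right) \left(- \frac{1}{160235}\right) = \frac{458228}{160235}$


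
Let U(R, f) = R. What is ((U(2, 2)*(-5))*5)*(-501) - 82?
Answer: 24968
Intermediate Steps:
((U(2, 2)*(-5))*5)*(-501) - 82 = ((2*(-5))*5)*(-501) - 82 = -10*5*(-501) - 82 = -50*(-501) - 82 = 25050 - 82 = 24968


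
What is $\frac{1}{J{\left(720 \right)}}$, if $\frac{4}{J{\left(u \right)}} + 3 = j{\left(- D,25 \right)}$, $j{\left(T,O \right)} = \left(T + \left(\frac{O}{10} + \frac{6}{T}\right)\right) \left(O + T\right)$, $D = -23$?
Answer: $\frac{28371}{92} \approx 308.38$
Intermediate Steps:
$j{\left(T,O \right)} = \left(O + T\right) \left(T + \frac{6}{T} + \frac{O}{10}\right)$ ($j{\left(T,O \right)} = \left(T + \left(O \frac{1}{10} + \frac{6}{T}\right)\right) \left(O + T\right) = \left(T + \left(\frac{O}{10} + \frac{6}{T}\right)\right) \left(O + T\right) = \left(T + \left(\frac{6}{T} + \frac{O}{10}\right)\right) \left(O + T\right) = \left(T + \frac{6}{T} + \frac{O}{10}\right) \left(O + T\right) = \left(O + T\right) \left(T + \frac{6}{T} + \frac{O}{10}\right)$)
$J{\left(u \right)} = \frac{92}{28371}$ ($J{\left(u \right)} = \frac{4}{-3 + \left(6 + \left(\left(-1\right) \left(-23\right)\right)^{2} + \frac{25^{2}}{10} + 6 \cdot 25 \frac{1}{\left(-1\right) \left(-23\right)} + \frac{11}{10} \cdot 25 \left(\left(-1\right) \left(-23\right)\right)\right)} = \frac{4}{-3 + \left(6 + 23^{2} + \frac{1}{10} \cdot 625 + 6 \cdot 25 \cdot \frac{1}{23} + \frac{11}{10} \cdot 25 \cdot 23\right)} = \frac{4}{-3 + \left(6 + 529 + \frac{125}{2} + 6 \cdot 25 \cdot \frac{1}{23} + \frac{1265}{2}\right)} = \frac{4}{-3 + \left(6 + 529 + \frac{125}{2} + \frac{150}{23} + \frac{1265}{2}\right)} = \frac{4}{-3 + \frac{28440}{23}} = \frac{4}{\frac{28371}{23}} = 4 \cdot \frac{23}{28371} = \frac{92}{28371}$)
$\frac{1}{J{\left(720 \right)}} = \frac{1}{\frac{92}{28371}} = \frac{28371}{92}$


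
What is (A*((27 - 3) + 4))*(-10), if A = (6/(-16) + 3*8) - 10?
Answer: -3815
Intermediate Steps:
A = 109/8 (A = (6*(-1/16) + 24) - 10 = (-3/8 + 24) - 10 = 189/8 - 10 = 109/8 ≈ 13.625)
(A*((27 - 3) + 4))*(-10) = (109*((27 - 3) + 4)/8)*(-10) = (109*(24 + 4)/8)*(-10) = ((109/8)*28)*(-10) = (763/2)*(-10) = -3815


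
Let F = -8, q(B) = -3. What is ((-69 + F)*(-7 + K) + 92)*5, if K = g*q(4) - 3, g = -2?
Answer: 2000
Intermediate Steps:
K = 3 (K = -2*(-3) - 3 = 6 - 3 = 3)
((-69 + F)*(-7 + K) + 92)*5 = ((-69 - 8)*(-7 + 3) + 92)*5 = (-77*(-4) + 92)*5 = (308 + 92)*5 = 400*5 = 2000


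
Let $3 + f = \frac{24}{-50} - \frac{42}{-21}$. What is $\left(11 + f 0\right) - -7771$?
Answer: $7782$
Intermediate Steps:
$f = - \frac{37}{25}$ ($f = -3 + \left(\frac{24}{-50} - \frac{42}{-21}\right) = -3 + \left(24 \left(- \frac{1}{50}\right) - -2\right) = -3 + \left(- \frac{12}{25} + 2\right) = -3 + \frac{38}{25} = - \frac{37}{25} \approx -1.48$)
$\left(11 + f 0\right) - -7771 = \left(11 - 0\right) - -7771 = \left(11 + 0\right) + 7771 = 11 + 7771 = 7782$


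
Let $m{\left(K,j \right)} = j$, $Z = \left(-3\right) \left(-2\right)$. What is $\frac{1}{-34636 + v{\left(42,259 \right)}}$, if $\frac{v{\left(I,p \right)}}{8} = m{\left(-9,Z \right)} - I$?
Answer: $- \frac{1}{34924} \approx -2.8634 \cdot 10^{-5}$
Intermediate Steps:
$Z = 6$
$v{\left(I,p \right)} = 48 - 8 I$ ($v{\left(I,p \right)} = 8 \left(6 - I\right) = 48 - 8 I$)
$\frac{1}{-34636 + v{\left(42,259 \right)}} = \frac{1}{-34636 + \left(48 - 336\right)} = \frac{1}{-34636 - 288} = \frac{1}{-34924} = - \frac{1}{34924}$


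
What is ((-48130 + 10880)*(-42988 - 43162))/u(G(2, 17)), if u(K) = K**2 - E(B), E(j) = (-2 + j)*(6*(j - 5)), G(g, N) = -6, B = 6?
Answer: 802271875/3 ≈ 2.6742e+8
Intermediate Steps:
E(j) = (-30 + 6*j)*(-2 + j) (E(j) = (-2 + j)*(6*(-5 + j)) = (-2 + j)*(-30 + 6*j) = (-30 + 6*j)*(-2 + j))
u(K) = -24 + K**2 (u(K) = K**2 - (60 - 42*6 + 6*6**2) = K**2 - (60 - 252 + 6*36) = K**2 - (60 - 252 + 216) = K**2 - 1*24 = K**2 - 24 = -24 + K**2)
((-48130 + 10880)*(-42988 - 43162))/u(G(2, 17)) = ((-48130 + 10880)*(-42988 - 43162))/(-24 + (-6)**2) = (-37250*(-86150))/(-24 + 36) = 3209087500/12 = 3209087500*(1/12) = 802271875/3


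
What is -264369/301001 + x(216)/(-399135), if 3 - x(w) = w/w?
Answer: -105519522817/120140034135 ≈ -0.87830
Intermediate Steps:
x(w) = 2 (x(w) = 3 - w/w = 3 - 1*1 = 3 - 1 = 2)
-264369/301001 + x(216)/(-399135) = -264369/301001 + 2/(-399135) = -264369*1/301001 + 2*(-1/399135) = -264369/301001 - 2/399135 = -105519522817/120140034135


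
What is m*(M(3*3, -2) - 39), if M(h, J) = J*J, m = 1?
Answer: -35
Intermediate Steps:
M(h, J) = J**2
m*(M(3*3, -2) - 39) = 1*((-2)**2 - 39) = 1*(4 - 39) = 1*(-35) = -35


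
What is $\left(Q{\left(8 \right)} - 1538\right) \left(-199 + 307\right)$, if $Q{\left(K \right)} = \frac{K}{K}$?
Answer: $-165996$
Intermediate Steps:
$Q{\left(K \right)} = 1$
$\left(Q{\left(8 \right)} - 1538\right) \left(-199 + 307\right) = \left(1 - 1538\right) \left(-199 + 307\right) = \left(-1537\right) 108 = -165996$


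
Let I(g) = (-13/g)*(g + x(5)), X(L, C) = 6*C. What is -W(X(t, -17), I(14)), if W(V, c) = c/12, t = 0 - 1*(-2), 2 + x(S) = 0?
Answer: 13/14 ≈ 0.92857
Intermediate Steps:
x(S) = -2 (x(S) = -2 + 0 = -2)
t = 2 (t = 0 + 2 = 2)
I(g) = -13*(-2 + g)/g (I(g) = (-13/g)*(g - 2) = (-13/g)*(-2 + g) = -13*(-2 + g)/g)
W(V, c) = c/12 (W(V, c) = c*(1/12) = c/12)
-W(X(t, -17), I(14)) = -(-13 + 26/14)/12 = -(-13 + 26*(1/14))/12 = -(-13 + 13/7)/12 = -(-78)/(12*7) = -1*(-13/14) = 13/14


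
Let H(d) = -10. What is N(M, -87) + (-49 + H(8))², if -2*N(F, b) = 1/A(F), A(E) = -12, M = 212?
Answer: 83545/24 ≈ 3481.0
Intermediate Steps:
N(F, b) = 1/24 (N(F, b) = -½/(-12) = -½*(-1/12) = 1/24)
N(M, -87) + (-49 + H(8))² = 1/24 + (-49 - 10)² = 1/24 + (-59)² = 1/24 + 3481 = 83545/24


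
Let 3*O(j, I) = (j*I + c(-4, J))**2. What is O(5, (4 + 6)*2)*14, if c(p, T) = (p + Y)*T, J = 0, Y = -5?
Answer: 140000/3 ≈ 46667.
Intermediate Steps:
c(p, T) = T*(-5 + p) (c(p, T) = (p - 5)*T = (-5 + p)*T = T*(-5 + p))
O(j, I) = I**2*j**2/3 (O(j, I) = (j*I + 0*(-5 - 4))**2/3 = (I*j + 0*(-9))**2/3 = (I*j + 0)**2/3 = (I*j)**2/3 = (I**2*j**2)/3 = I**2*j**2/3)
O(5, (4 + 6)*2)*14 = ((1/3)*((4 + 6)*2)**2*5**2)*14 = ((1/3)*(10*2)**2*25)*14 = ((1/3)*20**2*25)*14 = ((1/3)*400*25)*14 = (10000/3)*14 = 140000/3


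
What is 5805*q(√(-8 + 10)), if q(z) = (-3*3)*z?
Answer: -52245*√2 ≈ -73886.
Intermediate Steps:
q(z) = -9*z
5805*q(√(-8 + 10)) = 5805*(-9*√(-8 + 10)) = 5805*(-9*√2) = -52245*√2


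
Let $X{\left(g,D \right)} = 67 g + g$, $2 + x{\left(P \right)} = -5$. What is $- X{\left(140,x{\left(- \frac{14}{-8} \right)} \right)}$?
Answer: $-9520$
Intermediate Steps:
$x{\left(P \right)} = -7$ ($x{\left(P \right)} = -2 - 5 = -7$)
$X{\left(g,D \right)} = 68 g$
$- X{\left(140,x{\left(- \frac{14}{-8} \right)} \right)} = - 68 \cdot 140 = \left(-1\right) 9520 = -9520$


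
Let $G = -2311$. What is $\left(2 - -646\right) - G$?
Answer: $2959$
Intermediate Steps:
$\left(2 - -646\right) - G = \left(2 - -646\right) - -2311 = \left(2 + 646\right) + 2311 = 648 + 2311 = 2959$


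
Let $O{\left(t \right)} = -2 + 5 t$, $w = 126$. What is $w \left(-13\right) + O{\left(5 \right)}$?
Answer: $-1615$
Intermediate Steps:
$w \left(-13\right) + O{\left(5 \right)} = 126 \left(-13\right) + \left(-2 + 5 \cdot 5\right) = -1638 + \left(-2 + 25\right) = -1638 + 23 = -1615$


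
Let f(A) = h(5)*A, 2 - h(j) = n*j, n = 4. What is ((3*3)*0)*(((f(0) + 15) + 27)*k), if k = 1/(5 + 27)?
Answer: 0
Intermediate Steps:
h(j) = 2 - 4*j
k = 1/32 ≈ 0.031250
f(A) = -18*A (f(A) = (2 - 4*5)*A = (2 - 20)*A = -18*A)
((3*3)*0)*(((f(0) + 15) + 27)*k) = ((3*3)*0)*(((-18*0 + 15) + 27)*(1/32)) = (9*0)*(((0 + 15) + 27)*(1/32)) = 0*((15 + 27)*(1/32)) = 0*(42*(1/32)) = 0*(21/16) = 0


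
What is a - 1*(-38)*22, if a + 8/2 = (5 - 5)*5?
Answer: 832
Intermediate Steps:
a = -4 (a = -4 + (5 - 5)*5 = -4 + 0*5 = -4 + 0 = -4)
a - 1*(-38)*22 = -4 - 1*(-38)*22 = -4 + 38*22 = -4 + 836 = 832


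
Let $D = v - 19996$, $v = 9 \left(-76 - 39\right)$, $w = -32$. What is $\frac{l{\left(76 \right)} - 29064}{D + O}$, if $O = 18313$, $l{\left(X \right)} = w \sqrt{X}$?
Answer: $\frac{4844}{453} + \frac{32 \sqrt{19}}{1359} \approx 10.796$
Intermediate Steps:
$l{\left(X \right)} = - 32 \sqrt{X}$
$v = -1035$ ($v = 9 \left(-115\right) = -1035$)
$D = -21031$ ($D = -1035 - 19996 = -21031$)
$\frac{l{\left(76 \right)} - 29064}{D + O} = \frac{- 32 \sqrt{76} - 29064}{-21031 + 18313} = \frac{- 32 \cdot 2 \sqrt{19} - 29064}{-2718} = \left(- 64 \sqrt{19} - 29064\right) \left(- \frac{1}{2718}\right) = \left(-29064 - 64 \sqrt{19}\right) \left(- \frac{1}{2718}\right) = \frac{4844}{453} + \frac{32 \sqrt{19}}{1359}$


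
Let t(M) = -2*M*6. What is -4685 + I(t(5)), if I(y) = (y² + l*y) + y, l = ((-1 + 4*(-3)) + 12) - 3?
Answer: -905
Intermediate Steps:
t(M) = -12*M
l = -4 (l = ((-1 - 12) + 12) - 3 = (-13 + 12) - 3 = -1 - 3 = -4)
I(y) = y² - 3*y (I(y) = (y² - 4*y) + y = y² - 3*y)
-4685 + I(t(5)) = -4685 + (-12*5)*(-3 - 12*5) = -4685 - 60*(-3 - 60) = -4685 - 60*(-63) = -4685 + 3780 = -905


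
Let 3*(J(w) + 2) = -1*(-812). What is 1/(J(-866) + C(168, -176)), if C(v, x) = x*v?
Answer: -3/87898 ≈ -3.4130e-5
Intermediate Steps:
J(w) = 806/3 (J(w) = -2 + (-1*(-812))/3 = -2 + (⅓)*812 = -2 + 812/3 = 806/3)
C(v, x) = v*x
1/(J(-866) + C(168, -176)) = 1/(806/3 + 168*(-176)) = 1/(806/3 - 29568) = 1/(-87898/3) = -3/87898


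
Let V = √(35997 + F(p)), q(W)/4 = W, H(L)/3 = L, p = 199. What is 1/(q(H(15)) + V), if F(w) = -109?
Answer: -45/872 + √2243/872 ≈ 0.0027068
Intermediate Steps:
H(L) = 3*L
q(W) = 4*W
V = 4*√2243 (V = √(35997 - 109) = √35888 = 4*√2243 ≈ 189.44)
1/(q(H(15)) + V) = 1/(4*(3*15) + 4*√2243) = 1/(4*45 + 4*√2243) = 1/(180 + 4*√2243)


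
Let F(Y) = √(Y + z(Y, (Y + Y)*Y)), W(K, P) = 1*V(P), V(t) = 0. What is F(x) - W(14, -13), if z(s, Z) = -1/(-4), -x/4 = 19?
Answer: I*√303/2 ≈ 8.7034*I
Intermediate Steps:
x = -76 (x = -4*19 = -76)
z(s, Z) = ¼ (z(s, Z) = -1*(-¼) = ¼)
W(K, P) = 0 (W(K, P) = 1*0 = 0)
F(Y) = √(¼ + Y) (F(Y) = √(Y + ¼) = √(¼ + Y))
F(x) - W(14, -13) = √(1 + 4*(-76))/2 - 1*0 = √(1 - 304)/2 + 0 = √(-303)/2 + 0 = (I*√303)/2 + 0 = I*√303/2 + 0 = I*√303/2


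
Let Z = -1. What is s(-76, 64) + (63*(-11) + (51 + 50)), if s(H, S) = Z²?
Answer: -591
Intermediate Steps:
s(H, S) = 1 (s(H, S) = (-1)² = 1)
s(-76, 64) + (63*(-11) + (51 + 50)) = 1 + (63*(-11) + (51 + 50)) = 1 + (-693 + 101) = 1 - 592 = -591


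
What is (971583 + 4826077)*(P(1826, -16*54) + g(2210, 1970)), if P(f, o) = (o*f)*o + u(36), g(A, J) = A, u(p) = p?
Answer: 7902813200375720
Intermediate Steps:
P(f, o) = 36 + f*o² (P(f, o) = (o*f)*o + 36 = (f*o)*o + 36 = f*o² + 36 = 36 + f*o²)
(971583 + 4826077)*(P(1826, -16*54) + g(2210, 1970)) = (971583 + 4826077)*((36 + 1826*(-16*54)²) + 2210) = 5797660*((36 + 1826*(-864)²) + 2210) = 5797660*((36 + 1826*746496) + 2210) = 5797660*((36 + 1363101696) + 2210) = 5797660*(1363101732 + 2210) = 5797660*1363103942 = 7902813200375720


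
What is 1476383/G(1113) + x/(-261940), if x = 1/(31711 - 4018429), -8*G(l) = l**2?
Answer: -587336604594062291/61601086772237880 ≈ -9.5345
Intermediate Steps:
G(l) = -l**2/8
x = -1/3986718 (x = 1/(-3986718) = -1/3986718 ≈ -2.5083e-7)
1476383/G(1113) + x/(-261940) = 1476383/((-1/8*1113**2)) - 1/3986718/(-261940) = 1476383/((-1/8*1238769)) - 1/3986718*(-1/261940) = 1476383/(-1238769/8) + 1/1044280912920 = 1476383*(-8/1238769) + 1/1044280912920 = -11811064/1238769 + 1/1044280912920 = -587336604594062291/61601086772237880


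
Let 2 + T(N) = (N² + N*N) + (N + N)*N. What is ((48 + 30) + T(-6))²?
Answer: 48400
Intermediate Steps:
T(N) = -2 + 4*N² (T(N) = -2 + ((N² + N*N) + (N + N)*N) = -2 + ((N² + N²) + (2*N)*N) = -2 + (2*N² + 2*N²) = -2 + 4*N²)
((48 + 30) + T(-6))² = ((48 + 30) + (-2 + 4*(-6)²))² = (78 + (-2 + 4*36))² = (78 + (-2 + 144))² = (78 + 142)² = 220² = 48400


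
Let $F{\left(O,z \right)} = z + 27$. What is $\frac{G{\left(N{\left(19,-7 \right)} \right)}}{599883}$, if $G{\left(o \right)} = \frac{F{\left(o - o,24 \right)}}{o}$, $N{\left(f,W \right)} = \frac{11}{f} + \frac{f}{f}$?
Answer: $\frac{323}{5998830} \approx 5.3844 \cdot 10^{-5}$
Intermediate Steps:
$F{\left(O,z \right)} = 27 + z$
$N{\left(f,W \right)} = 1 + \frac{11}{f}$ ($N{\left(f,W \right)} = \frac{11}{f} + 1 = 1 + \frac{11}{f}$)
$G{\left(o \right)} = \frac{51}{o}$ ($G{\left(o \right)} = \frac{27 + 24}{o} = \frac{51}{o}$)
$\frac{G{\left(N{\left(19,-7 \right)} \right)}}{599883} = \frac{51 \frac{1}{\frac{1}{19} \left(11 + 19\right)}}{599883} = \frac{51}{\frac{1}{19} \cdot 30} \cdot \frac{1}{599883} = \frac{51}{\frac{30}{19}} \cdot \frac{1}{599883} = 51 \cdot \frac{19}{30} \cdot \frac{1}{599883} = \frac{323}{10} \cdot \frac{1}{599883} = \frac{323}{5998830}$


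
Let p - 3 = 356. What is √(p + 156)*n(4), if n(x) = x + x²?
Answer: 20*√515 ≈ 453.87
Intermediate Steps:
p = 359 (p = 3 + 356 = 359)
√(p + 156)*n(4) = √(359 + 156)*(4*(1 + 4)) = √515*(4*5) = √515*20 = 20*√515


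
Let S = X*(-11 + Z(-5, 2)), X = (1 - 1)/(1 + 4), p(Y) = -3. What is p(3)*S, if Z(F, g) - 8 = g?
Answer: 0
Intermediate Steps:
Z(F, g) = 8 + g
X = 0 (X = 0/5 = 0*(⅕) = 0)
S = 0 (S = 0*(-11 + (8 + 2)) = 0*(-11 + 10) = 0*(-1) = 0)
p(3)*S = -3*0 = 0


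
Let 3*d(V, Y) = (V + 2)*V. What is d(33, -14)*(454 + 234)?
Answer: 264880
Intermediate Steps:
d(V, Y) = V*(2 + V)/3 (d(V, Y) = ((V + 2)*V)/3 = ((2 + V)*V)/3 = (V*(2 + V))/3 = V*(2 + V)/3)
d(33, -14)*(454 + 234) = ((1/3)*33*(2 + 33))*(454 + 234) = ((1/3)*33*35)*688 = 385*688 = 264880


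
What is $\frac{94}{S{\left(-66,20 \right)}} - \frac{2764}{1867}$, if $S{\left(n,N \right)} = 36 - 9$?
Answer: $\frac{100870}{50409} \approx 2.001$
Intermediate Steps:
$S{\left(n,N \right)} = 27$ ($S{\left(n,N \right)} = 36 - 9 = 27$)
$\frac{94}{S{\left(-66,20 \right)}} - \frac{2764}{1867} = \frac{94}{27} - \frac{2764}{1867} = \frac{100870}{50409}$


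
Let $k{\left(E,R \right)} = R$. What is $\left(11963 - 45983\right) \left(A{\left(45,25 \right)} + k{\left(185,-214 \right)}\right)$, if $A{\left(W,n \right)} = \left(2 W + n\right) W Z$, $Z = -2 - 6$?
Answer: $1415708280$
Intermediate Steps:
$Z = -8$ ($Z = -2 - 6 = -8$)
$A{\left(W,n \right)} = - 8 W \left(n + 2 W\right)$ ($A{\left(W,n \right)} = \left(2 W + n\right) W \left(-8\right) = \left(n + 2 W\right) W \left(-8\right) = W \left(n + 2 W\right) \left(-8\right) = - 8 W \left(n + 2 W\right)$)
$\left(11963 - 45983\right) \left(A{\left(45,25 \right)} + k{\left(185,-214 \right)}\right) = \left(11963 - 45983\right) \left(\left(-8\right) 45 \left(25 + 2 \cdot 45\right) - 214\right) = - 34020 \left(\left(-8\right) 45 \left(25 + 90\right) - 214\right) = - 34020 \left(\left(-8\right) 45 \cdot 115 - 214\right) = - 34020 \left(-41400 - 214\right) = \left(-34020\right) \left(-41614\right) = 1415708280$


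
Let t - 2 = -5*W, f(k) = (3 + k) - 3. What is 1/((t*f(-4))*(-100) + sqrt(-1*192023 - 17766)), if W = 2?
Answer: -3200/10449789 - I*sqrt(209789)/10449789 ≈ -0.00030623 - 4.3831e-5*I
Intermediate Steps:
f(k) = k
t = -8 (t = 2 - 5*2 = 2 - 10 = -8)
1/((t*f(-4))*(-100) + sqrt(-1*192023 - 17766)) = 1/(-8*(-4)*(-100) + sqrt(-1*192023 - 17766)) = 1/(32*(-100) + sqrt(-192023 - 17766)) = 1/(-3200 + sqrt(-209789)) = 1/(-3200 + I*sqrt(209789))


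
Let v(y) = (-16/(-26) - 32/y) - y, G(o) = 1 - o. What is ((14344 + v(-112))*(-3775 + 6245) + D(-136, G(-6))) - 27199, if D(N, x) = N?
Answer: 249768475/7 ≈ 3.5681e+7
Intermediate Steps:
v(y) = 8/13 - y - 32/y (v(y) = (-16*(-1/26) - 32/y) - y = (8/13 - 32/y) - y = 8/13 - y - 32/y)
((14344 + v(-112))*(-3775 + 6245) + D(-136, G(-6))) - 27199 = ((14344 + (8/13 - 1*(-112) - 32/(-112)))*(-3775 + 6245) - 136) - 27199 = ((14344 + (8/13 + 112 - 32*(-1/112)))*2470 - 136) - 27199 = ((14344 + (8/13 + 112 + 2/7))*2470 - 136) - 27199 = ((14344 + 10274/91)*2470 - 136) - 27199 = ((1315578/91)*2470 - 136) - 27199 = (249959820/7 - 136) - 27199 = 249958868/7 - 27199 = 249768475/7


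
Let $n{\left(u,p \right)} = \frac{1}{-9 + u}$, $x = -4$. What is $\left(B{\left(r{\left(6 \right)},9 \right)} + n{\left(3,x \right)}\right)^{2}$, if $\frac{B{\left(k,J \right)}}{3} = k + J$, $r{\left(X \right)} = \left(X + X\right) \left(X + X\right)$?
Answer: $\frac{7579009}{36} \approx 2.1053 \cdot 10^{5}$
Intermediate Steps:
$r{\left(X \right)} = 4 X^{2}$ ($r{\left(X \right)} = 2 X 2 X = 4 X^{2}$)
$B{\left(k,J \right)} = 3 J + 3 k$ ($B{\left(k,J \right)} = 3 \left(k + J\right) = 3 \left(J + k\right) = 3 J + 3 k$)
$\left(B{\left(r{\left(6 \right)},9 \right)} + n{\left(3,x \right)}\right)^{2} = \left(\left(3 \cdot 9 + 3 \cdot 4 \cdot 6^{2}\right) + \frac{1}{-9 + 3}\right)^{2} = \left(\left(27 + 3 \cdot 4 \cdot 36\right) + \frac{1}{-6}\right)^{2} = \left(\left(27 + 3 \cdot 144\right) - \frac{1}{6}\right)^{2} = \left(\left(27 + 432\right) - \frac{1}{6}\right)^{2} = \left(459 - \frac{1}{6}\right)^{2} = \left(\frac{2753}{6}\right)^{2} = \frac{7579009}{36}$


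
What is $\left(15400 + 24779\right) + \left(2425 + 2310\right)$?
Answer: $44914$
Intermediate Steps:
$\left(15400 + 24779\right) + \left(2425 + 2310\right) = 40179 + 4735 = 44914$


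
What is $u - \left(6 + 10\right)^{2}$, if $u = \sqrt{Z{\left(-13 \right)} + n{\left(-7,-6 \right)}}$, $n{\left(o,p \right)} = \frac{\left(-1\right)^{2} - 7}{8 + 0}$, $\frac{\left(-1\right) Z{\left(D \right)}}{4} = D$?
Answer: $-256 + \frac{\sqrt{205}}{2} \approx -248.84$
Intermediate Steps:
$Z{\left(D \right)} = - 4 D$
$n{\left(o,p \right)} = - \frac{3}{4}$ ($n{\left(o,p \right)} = \frac{1 - 7}{8} = \left(-6\right) \frac{1}{8} = - \frac{3}{4}$)
$u = \frac{\sqrt{205}}{2}$ ($u = \sqrt{\left(-4\right) \left(-13\right) - \frac{3}{4}} = \sqrt{52 - \frac{3}{4}} = \sqrt{\frac{205}{4}} = \frac{\sqrt{205}}{2} \approx 7.1589$)
$u - \left(6 + 10\right)^{2} = \frac{\sqrt{205}}{2} - \left(6 + 10\right)^{2} = \frac{\sqrt{205}}{2} - 16^{2} = \frac{\sqrt{205}}{2} - 256 = -256 + \frac{\sqrt{205}}{2}$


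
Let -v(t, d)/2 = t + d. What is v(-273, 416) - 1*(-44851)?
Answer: 44565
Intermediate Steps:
v(t, d) = -2*d - 2*t (v(t, d) = -2*(t + d) = -2*(d + t) = -2*d - 2*t)
v(-273, 416) - 1*(-44851) = (-2*416 - 2*(-273)) - 1*(-44851) = (-832 + 546) + 44851 = -286 + 44851 = 44565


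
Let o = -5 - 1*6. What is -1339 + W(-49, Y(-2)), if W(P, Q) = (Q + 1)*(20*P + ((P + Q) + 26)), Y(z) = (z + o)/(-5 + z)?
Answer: -205771/49 ≈ -4199.4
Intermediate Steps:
o = -11 (o = -5 - 6 = -11)
Y(z) = (-11 + z)/(-5 + z) (Y(z) = (z - 11)/(-5 + z) = (-11 + z)/(-5 + z))
W(P, Q) = (1 + Q)*(26 + Q + 21*P) (W(P, Q) = (1 + Q)*(20*P + (26 + P + Q)) = (1 + Q)*(26 + Q + 21*P))
-1339 + W(-49, Y(-2)) = -1339 + (26 + ((-11 - 2)/(-5 - 2))**2 + 21*(-49) + 27*((-11 - 2)/(-5 - 2)) + 21*(-49)*((-11 - 2)/(-5 - 2))) = -1339 + (26 + (-13/(-7))**2 - 1029 + 27*(-13/(-7)) + 21*(-49)*(-13/(-7))) = -1339 + (26 + (-1/7*(-13))**2 - 1029 + 27*(-1/7*(-13)) + 21*(-49)*(-1/7*(-13))) = -1339 + (26 + (13/7)**2 - 1029 + 27*(13/7) + 21*(-49)*(13/7)) = -1339 + (26 + 169/49 - 1029 + 351/7 - 1911) = -1339 - 140160/49 = -205771/49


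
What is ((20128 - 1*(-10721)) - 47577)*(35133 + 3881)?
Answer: -652626192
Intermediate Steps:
((20128 - 1*(-10721)) - 47577)*(35133 + 3881) = ((20128 + 10721) - 47577)*39014 = (30849 - 47577)*39014 = -16728*39014 = -652626192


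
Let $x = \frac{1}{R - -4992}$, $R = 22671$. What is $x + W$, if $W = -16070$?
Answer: $- \frac{444544409}{27663} \approx -16070.0$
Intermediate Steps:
$x = \frac{1}{27663}$ ($x = \frac{1}{22671 - -4992} = \frac{1}{22671 + 4992} = \frac{1}{27663} \approx 3.6149 \cdot 10^{-5}$)
$x + W = \frac{1}{27663} - 16070 = - \frac{444544409}{27663}$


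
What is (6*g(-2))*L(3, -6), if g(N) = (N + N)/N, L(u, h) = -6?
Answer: -72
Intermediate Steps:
g(N) = 2 (g(N) = (2*N)/N = 2)
(6*g(-2))*L(3, -6) = (6*2)*(-6) = 12*(-6) = -72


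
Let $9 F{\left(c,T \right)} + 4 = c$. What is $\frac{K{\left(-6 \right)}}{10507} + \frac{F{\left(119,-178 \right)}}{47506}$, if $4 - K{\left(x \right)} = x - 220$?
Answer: $\frac{99545725}{4492309878} \approx 0.022159$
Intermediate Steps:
$F{\left(c,T \right)} = - \frac{4}{9} + \frac{c}{9}$
$K{\left(x \right)} = 224 - x$ ($K{\left(x \right)} = 4 - \left(x - 220\right) = 4 - \left(-220 + x\right) = 224 - x$)
$\frac{K{\left(-6 \right)}}{10507} + \frac{F{\left(119,-178 \right)}}{47506} = \frac{224 - -6}{10507} + \frac{- \frac{4}{9} + \frac{1}{9} \cdot 119}{47506} = \left(224 + 6\right) \frac{1}{10507} + \left(- \frac{4}{9} + \frac{119}{9}\right) \frac{1}{47506} = 230 \cdot \frac{1}{10507} + \frac{115}{9} \cdot \frac{1}{47506} = \frac{230}{10507} + \frac{115}{427554} = \frac{99545725}{4492309878}$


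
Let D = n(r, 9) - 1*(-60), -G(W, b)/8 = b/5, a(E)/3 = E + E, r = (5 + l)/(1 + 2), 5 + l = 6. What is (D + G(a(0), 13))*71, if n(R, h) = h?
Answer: 17111/5 ≈ 3422.2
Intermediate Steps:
l = 1 (l = -5 + 6 = 1)
r = 2 (r = (5 + 1)/(1 + 2) = 6/3 = 6*(⅓) = 2)
a(E) = 6*E (a(E) = 3*(E + E) = 3*(2*E) = 6*E)
G(W, b) = -8*b/5
D = 69 (D = 9 - 1*(-60) = 9 + 60 = 69)
(D + G(a(0), 13))*71 = (69 - 8/5*13)*71 = (69 - 104/5)*71 = (241/5)*71 = 17111/5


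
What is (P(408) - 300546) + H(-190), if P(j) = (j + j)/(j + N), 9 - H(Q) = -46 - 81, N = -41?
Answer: -110249654/367 ≈ -3.0041e+5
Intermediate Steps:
H(Q) = 136 (H(Q) = 9 - (-46 - 81) = 9 - 1*(-127) = 9 + 127 = 136)
P(j) = 2*j/(-41 + j) (P(j) = (j + j)/(j - 41) = (2*j)/(-41 + j) = 2*j/(-41 + j))
(P(408) - 300546) + H(-190) = (2*408/(-41 + 408) - 300546) + 136 = (2*408/367 - 300546) + 136 = (2*408*(1/367) - 300546) + 136 = (816/367 - 300546) + 136 = -110299566/367 + 136 = -110249654/367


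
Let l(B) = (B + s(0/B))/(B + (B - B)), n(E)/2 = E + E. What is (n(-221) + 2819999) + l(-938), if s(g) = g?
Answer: 2819116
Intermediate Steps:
n(E) = 4*E (n(E) = 2*(E + E) = 2*(2*E) = 4*E)
l(B) = 1 (l(B) = (B + 0/B)/(B + (B - B)) = (B + 0)/(B + 0) = B/B = 1)
(n(-221) + 2819999) + l(-938) = (4*(-221) + 2819999) + 1 = (-884 + 2819999) + 1 = 2819115 + 1 = 2819116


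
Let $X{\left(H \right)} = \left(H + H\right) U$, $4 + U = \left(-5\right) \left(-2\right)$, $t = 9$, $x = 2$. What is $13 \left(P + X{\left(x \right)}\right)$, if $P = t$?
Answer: $429$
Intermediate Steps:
$P = 9$
$U = 6$ ($U = -4 - -10 = -4 + 10 = 6$)
$X{\left(H \right)} = 12 H$ ($X{\left(H \right)} = \left(H + H\right) 6 = 2 H 6 = 12 H$)
$13 \left(P + X{\left(x \right)}\right) = 13 \left(9 + 12 \cdot 2\right) = 13 \left(9 + 24\right) = 13 \cdot 33 = 429$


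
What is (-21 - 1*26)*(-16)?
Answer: 752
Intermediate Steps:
(-21 - 1*26)*(-16) = (-21 - 26)*(-16) = -47*(-16) = 752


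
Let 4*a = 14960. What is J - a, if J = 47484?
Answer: 43744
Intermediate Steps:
a = 3740 (a = (¼)*14960 = 3740)
J - a = 47484 - 1*3740 = 47484 - 3740 = 43744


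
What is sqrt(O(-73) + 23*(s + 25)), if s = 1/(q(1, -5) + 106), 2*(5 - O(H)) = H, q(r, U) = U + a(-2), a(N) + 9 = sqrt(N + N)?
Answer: sqrt(11056324646 - 97382*I)/4234 ≈ 24.834 - 0.00010937*I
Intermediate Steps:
a(N) = -9 + sqrt(2)*sqrt(N) (a(N) = -9 + sqrt(N + N) = -9 + sqrt(2*N) = -9 + sqrt(2)*sqrt(N))
q(r, U) = -9 + U + 2*I (q(r, U) = U + (-9 + sqrt(2)*sqrt(-2)) = U + (-9 + sqrt(2)*(I*sqrt(2))) = U + (-9 + 2*I) = -9 + U + 2*I)
O(H) = 5 - H/2
s = (92 - 2*I)/8468 (s = 1/((-9 - 5 + 2*I) + 106) = 1/((-14 + 2*I) + 106) = 1/(92 + 2*I) = (92 - 2*I)/8468 ≈ 0.010864 - 0.00023618*I)
sqrt(O(-73) + 23*(s + 25)) = sqrt((5 - 1/2*(-73)) + 23*((23/2117 - I/4234) + 25)) = sqrt((5 + 73/2) + 23*(52948/2117 - I/4234)) = sqrt(83/2 + (1217804/2117 - 23*I/4234)) = sqrt(2611319/4234 - 23*I/4234)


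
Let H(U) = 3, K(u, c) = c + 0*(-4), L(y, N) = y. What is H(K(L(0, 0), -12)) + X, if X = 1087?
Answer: 1090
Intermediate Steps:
K(u, c) = c (K(u, c) = c + 0 = c)
H(K(L(0, 0), -12)) + X = 3 + 1087 = 1090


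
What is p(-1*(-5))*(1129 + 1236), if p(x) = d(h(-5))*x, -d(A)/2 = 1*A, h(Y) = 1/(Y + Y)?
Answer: 2365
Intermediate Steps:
h(Y) = 1/(2*Y)
d(A) = -2*A
p(x) = x/5 (p(x) = (-1/(-5))*x = (-(-1)/5)*x = (-2*(-1/10))*x = x/5)
p(-1*(-5))*(1129 + 1236) = ((-1*(-5))/5)*(1129 + 1236) = ((1/5)*5)*2365 = 1*2365 = 2365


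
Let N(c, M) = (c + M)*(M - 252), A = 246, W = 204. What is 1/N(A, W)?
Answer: -1/21600 ≈ -4.6296e-5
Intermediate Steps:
N(c, M) = (-252 + M)*(M + c) (N(c, M) = (M + c)*(-252 + M) = (-252 + M)*(M + c))
1/N(A, W) = 1/(204² - 252*204 - 252*246 + 204*246) = 1/(41616 - 51408 - 61992 + 50184) = 1/(-21600) = -1/21600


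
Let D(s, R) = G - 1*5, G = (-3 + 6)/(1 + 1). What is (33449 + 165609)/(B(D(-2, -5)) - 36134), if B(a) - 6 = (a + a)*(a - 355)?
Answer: -398116/67237 ≈ -5.9211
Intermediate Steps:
G = 3/2 ≈ 1.5000
D(s, R) = -7/2 (D(s, R) = 3/2 - 1*5 = 3/2 - 5 = -7/2)
B(a) = 6 + 2*a*(-355 + a) (B(a) = 6 + (a + a)*(a - 355) = 6 + (2*a)*(-355 + a) = 6 + 2*a*(-355 + a))
(33449 + 165609)/(B(D(-2, -5)) - 36134) = (33449 + 165609)/((6 - 710*(-7/2) + 2*(-7/2)**2) - 36134) = 199058/((6 + 2485 + 2*(49/4)) - 36134) = 199058/((6 + 2485 + 49/2) - 36134) = 199058/(5031/2 - 36134) = 199058/(-67237/2) = 199058*(-2/67237) = -398116/67237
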